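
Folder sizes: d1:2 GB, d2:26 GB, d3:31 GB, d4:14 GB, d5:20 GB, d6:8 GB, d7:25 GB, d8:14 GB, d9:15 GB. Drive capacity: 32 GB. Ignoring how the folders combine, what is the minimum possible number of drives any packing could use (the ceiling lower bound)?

5 drives

Total size = 2 + 26 + 31 + 14 + 20 + 8 + 25 + 14 + 15 = 155 GB.
⌈155 / 32⌉ = 5.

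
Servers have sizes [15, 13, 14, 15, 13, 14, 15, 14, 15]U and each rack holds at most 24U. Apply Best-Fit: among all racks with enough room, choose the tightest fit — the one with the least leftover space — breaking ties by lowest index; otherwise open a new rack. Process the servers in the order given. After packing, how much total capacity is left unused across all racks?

Put 15U in rack 1; 9U remain.
Put 13U in rack 2; 11U remain.
Put 14U in rack 3; 10U remain.
Put 15U in rack 4; 9U remain.
Put 13U in rack 5; 11U remain.
Put 14U in rack 6; 10U remain.
Put 15U in rack 7; 9U remain.
Put 14U in rack 8; 10U remain.
Put 15U in rack 9; 9U remain.
9 racks × 24U = 216U; used 128U; unused 88U.

88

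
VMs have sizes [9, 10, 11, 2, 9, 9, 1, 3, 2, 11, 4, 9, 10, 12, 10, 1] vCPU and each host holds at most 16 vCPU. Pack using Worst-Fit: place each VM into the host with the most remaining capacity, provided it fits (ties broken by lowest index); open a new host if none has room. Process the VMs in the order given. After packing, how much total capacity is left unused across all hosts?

47

Put 9 vCPU in host 1; 7 vCPU remain.
Put 10 vCPU in host 2; 6 vCPU remain.
Put 11 vCPU in host 3; 5 vCPU remain.
Put 2 vCPU in host 1; 5 vCPU remain.
Put 9 vCPU in host 4; 7 vCPU remain.
Put 9 vCPU in host 5; 7 vCPU remain.
Put 1 vCPU in host 4; 6 vCPU remain.
Put 3 vCPU in host 5; 4 vCPU remain.
Put 2 vCPU in host 2; 4 vCPU remain.
Put 11 vCPU in host 6; 5 vCPU remain.
Put 4 vCPU in host 4; 2 vCPU remain.
Put 9 vCPU in host 7; 7 vCPU remain.
Put 10 vCPU in host 8; 6 vCPU remain.
Put 12 vCPU in host 9; 4 vCPU remain.
Put 10 vCPU in host 10; 6 vCPU remain.
Put 1 vCPU in host 7; 6 vCPU remain.
10 hosts × 16 vCPU = 160 vCPU; used 113 vCPU; unused 47 vCPU.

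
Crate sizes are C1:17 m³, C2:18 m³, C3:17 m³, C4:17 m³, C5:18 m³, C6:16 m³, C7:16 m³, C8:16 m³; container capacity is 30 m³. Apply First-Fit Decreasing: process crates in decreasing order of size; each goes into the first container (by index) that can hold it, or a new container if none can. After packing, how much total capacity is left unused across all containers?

Sorted descending: 18, 18, 17, 17, 17, 16, 16, 16.
18 m³ → container 1 (remaining 12 m³)
18 m³ → container 2 (remaining 12 m³)
17 m³ → container 3 (remaining 13 m³)
17 m³ → container 4 (remaining 13 m³)
17 m³ → container 5 (remaining 13 m³)
16 m³ → container 6 (remaining 14 m³)
16 m³ → container 7 (remaining 14 m³)
16 m³ → container 8 (remaining 14 m³)
8 containers × 30 m³ = 240 m³; used 135 m³; unused 105 m³.

105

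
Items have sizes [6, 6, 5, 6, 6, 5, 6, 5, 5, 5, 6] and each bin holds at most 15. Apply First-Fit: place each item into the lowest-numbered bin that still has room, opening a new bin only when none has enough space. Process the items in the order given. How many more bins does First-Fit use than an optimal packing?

First-Fit: [6,6] [5,6] [6,5] [6,5] [5,5] [6] → 6 bins.
Total size 61; any packing needs at least ⌈61/15⌉ = 5 bins.
An optimal packing achieves that bound: [6,6] [6,6] [6,6] [5,5,5] [5,5] → 5 bins.
Excess: 6 − 5 = 1.

1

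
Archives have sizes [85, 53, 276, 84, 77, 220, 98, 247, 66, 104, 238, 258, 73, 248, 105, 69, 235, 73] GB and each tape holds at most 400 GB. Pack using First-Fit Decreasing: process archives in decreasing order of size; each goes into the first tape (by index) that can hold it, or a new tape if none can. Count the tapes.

7

Sorted descending: 276, 258, 248, 247, 238, 235, 220, 105, 104, 98, 85, 84, 77, 73, 73, 69, 66, 53.
Put 276 GB in tape 1; 124 GB remain.
Put 258 GB in tape 2; 142 GB remain.
Put 248 GB in tape 3; 152 GB remain.
Put 247 GB in tape 4; 153 GB remain.
Put 238 GB in tape 5; 162 GB remain.
Put 235 GB in tape 6; 165 GB remain.
Put 220 GB in tape 7; 180 GB remain.
Put 105 GB in tape 1; 19 GB remain.
Put 104 GB in tape 2; 38 GB remain.
Put 98 GB in tape 3; 54 GB remain.
Put 85 GB in tape 4; 68 GB remain.
Put 84 GB in tape 5; 78 GB remain.
Put 77 GB in tape 5; 1 GB remain.
Put 73 GB in tape 6; 92 GB remain.
Put 73 GB in tape 6; 19 GB remain.
Put 69 GB in tape 7; 111 GB remain.
Put 66 GB in tape 4; 2 GB remain.
Put 53 GB in tape 3; 1 GB remain.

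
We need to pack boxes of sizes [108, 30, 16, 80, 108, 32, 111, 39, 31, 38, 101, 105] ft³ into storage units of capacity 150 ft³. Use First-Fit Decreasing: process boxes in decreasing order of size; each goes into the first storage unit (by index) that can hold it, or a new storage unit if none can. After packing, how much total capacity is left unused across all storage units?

101

Sorted descending: 111, 108, 108, 105, 101, 80, 39, 38, 32, 31, 30, 16.
111 ft³ → storage unit 1 (remaining 39 ft³)
108 ft³ → storage unit 2 (remaining 42 ft³)
108 ft³ → storage unit 3 (remaining 42 ft³)
105 ft³ → storage unit 4 (remaining 45 ft³)
101 ft³ → storage unit 5 (remaining 49 ft³)
80 ft³ → storage unit 6 (remaining 70 ft³)
39 ft³ → storage unit 1 (remaining 0 ft³)
38 ft³ → storage unit 2 (remaining 4 ft³)
32 ft³ → storage unit 3 (remaining 10 ft³)
31 ft³ → storage unit 4 (remaining 14 ft³)
30 ft³ → storage unit 5 (remaining 19 ft³)
16 ft³ → storage unit 5 (remaining 3 ft³)
6 storage units × 150 ft³ = 900 ft³; used 799 ft³; unused 101 ft³.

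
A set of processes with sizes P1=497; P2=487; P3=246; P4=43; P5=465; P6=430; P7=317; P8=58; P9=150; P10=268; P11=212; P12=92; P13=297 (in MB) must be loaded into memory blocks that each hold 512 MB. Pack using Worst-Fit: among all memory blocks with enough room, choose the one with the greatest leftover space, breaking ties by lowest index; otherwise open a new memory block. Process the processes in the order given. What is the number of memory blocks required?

Put P1 (497 MB) in memory block 1; 15 MB remain.
Put P2 (487 MB) in memory block 2; 25 MB remain.
Put P3 (246 MB) in memory block 3; 266 MB remain.
Put P4 (43 MB) in memory block 3; 223 MB remain.
Put P5 (465 MB) in memory block 4; 47 MB remain.
Put P6 (430 MB) in memory block 5; 82 MB remain.
Put P7 (317 MB) in memory block 6; 195 MB remain.
Put P8 (58 MB) in memory block 3; 165 MB remain.
Put P9 (150 MB) in memory block 6; 45 MB remain.
Put P10 (268 MB) in memory block 7; 244 MB remain.
Put P11 (212 MB) in memory block 7; 32 MB remain.
Put P12 (92 MB) in memory block 3; 73 MB remain.
Put P13 (297 MB) in memory block 8; 215 MB remain.
Final memory blocks: [497] [487] [246,43,58,92] [465] [430] [317,150] [268,212] [297].

8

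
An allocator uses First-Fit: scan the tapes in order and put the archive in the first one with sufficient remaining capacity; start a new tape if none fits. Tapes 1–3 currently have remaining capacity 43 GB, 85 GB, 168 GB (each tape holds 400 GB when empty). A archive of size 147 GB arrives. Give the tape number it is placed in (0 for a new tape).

3

Tapes with room: tape 3 (168 GB).
The first with room is tape 3.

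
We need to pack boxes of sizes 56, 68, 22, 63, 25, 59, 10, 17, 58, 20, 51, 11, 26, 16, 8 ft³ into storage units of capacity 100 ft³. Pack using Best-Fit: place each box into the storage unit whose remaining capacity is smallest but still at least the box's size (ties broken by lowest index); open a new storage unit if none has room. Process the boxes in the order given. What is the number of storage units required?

6 storage units

Put 56 ft³ in storage unit 1; 44 ft³ remain.
Put 68 ft³ in storage unit 2; 32 ft³ remain.
Put 22 ft³ in storage unit 2; 10 ft³ remain.
Put 63 ft³ in storage unit 3; 37 ft³ remain.
Put 25 ft³ in storage unit 3; 12 ft³ remain.
Put 59 ft³ in storage unit 4; 41 ft³ remain.
Put 10 ft³ in storage unit 2; 0 ft³ remain.
Put 17 ft³ in storage unit 4; 24 ft³ remain.
Put 58 ft³ in storage unit 5; 42 ft³ remain.
Put 20 ft³ in storage unit 4; 4 ft³ remain.
Put 51 ft³ in storage unit 6; 49 ft³ remain.
Put 11 ft³ in storage unit 3; 1 ft³ remain.
Put 26 ft³ in storage unit 5; 16 ft³ remain.
Put 16 ft³ in storage unit 5; 0 ft³ remain.
Put 8 ft³ in storage unit 1; 36 ft³ remain.
Final storage units: [56,8] [68,22,10] [63,25,11] [59,17,20] [58,26,16] [51].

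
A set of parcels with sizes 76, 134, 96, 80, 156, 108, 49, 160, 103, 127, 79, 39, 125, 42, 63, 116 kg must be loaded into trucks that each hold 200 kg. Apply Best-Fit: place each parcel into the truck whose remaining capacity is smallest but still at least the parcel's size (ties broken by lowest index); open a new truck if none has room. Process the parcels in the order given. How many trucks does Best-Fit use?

76 kg → truck 1 (remaining 124 kg)
134 kg → truck 2 (remaining 66 kg)
96 kg → truck 1 (remaining 28 kg)
80 kg → truck 3 (remaining 120 kg)
156 kg → truck 4 (remaining 44 kg)
108 kg → truck 3 (remaining 12 kg)
49 kg → truck 2 (remaining 17 kg)
160 kg → truck 5 (remaining 40 kg)
103 kg → truck 6 (remaining 97 kg)
127 kg → truck 7 (remaining 73 kg)
79 kg → truck 6 (remaining 18 kg)
39 kg → truck 5 (remaining 1 kg)
125 kg → truck 8 (remaining 75 kg)
42 kg → truck 4 (remaining 2 kg)
63 kg → truck 7 (remaining 10 kg)
116 kg → truck 9 (remaining 84 kg)

9 trucks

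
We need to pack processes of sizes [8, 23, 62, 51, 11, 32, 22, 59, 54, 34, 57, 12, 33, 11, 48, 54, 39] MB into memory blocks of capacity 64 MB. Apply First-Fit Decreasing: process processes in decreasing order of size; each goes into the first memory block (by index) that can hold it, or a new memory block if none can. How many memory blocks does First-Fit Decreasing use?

Sorted descending: 62, 59, 57, 54, 54, 51, 48, 39, 34, 33, 32, 23, 22, 12, 11, 11, 8.
62 MB → memory block 1 (remaining 2 MB)
59 MB → memory block 2 (remaining 5 MB)
57 MB → memory block 3 (remaining 7 MB)
54 MB → memory block 4 (remaining 10 MB)
54 MB → memory block 5 (remaining 10 MB)
51 MB → memory block 6 (remaining 13 MB)
48 MB → memory block 7 (remaining 16 MB)
39 MB → memory block 8 (remaining 25 MB)
34 MB → memory block 9 (remaining 30 MB)
33 MB → memory block 10 (remaining 31 MB)
32 MB → memory block 11 (remaining 32 MB)
23 MB → memory block 8 (remaining 2 MB)
22 MB → memory block 9 (remaining 8 MB)
12 MB → memory block 6 (remaining 1 MB)
11 MB → memory block 7 (remaining 5 MB)
11 MB → memory block 10 (remaining 20 MB)
8 MB → memory block 4 (remaining 2 MB)
Final memory blocks: [62] [59] [57] [54,8] [54] [51,12] [48,11] [39,23] [34,22] [33,11] [32].

11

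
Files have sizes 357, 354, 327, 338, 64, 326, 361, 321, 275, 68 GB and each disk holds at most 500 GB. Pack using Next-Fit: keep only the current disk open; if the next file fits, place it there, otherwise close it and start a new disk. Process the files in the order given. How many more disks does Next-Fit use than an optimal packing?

0

Next-Fit: [357] [354] [327] [338,64] [326] [361] [321] [275,68] → 8 disks.
8 files exceed 250 GB (half the capacity), and no two of those can share a disk, so at least 8 disks are needed.
So 8 is already optimal.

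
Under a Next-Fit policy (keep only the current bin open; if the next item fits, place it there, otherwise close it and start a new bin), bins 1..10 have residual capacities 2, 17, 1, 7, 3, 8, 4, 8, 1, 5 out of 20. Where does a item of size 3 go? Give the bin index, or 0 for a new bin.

Next-Fit only looks at bin 10, which has 5 free.
3 fits there.

10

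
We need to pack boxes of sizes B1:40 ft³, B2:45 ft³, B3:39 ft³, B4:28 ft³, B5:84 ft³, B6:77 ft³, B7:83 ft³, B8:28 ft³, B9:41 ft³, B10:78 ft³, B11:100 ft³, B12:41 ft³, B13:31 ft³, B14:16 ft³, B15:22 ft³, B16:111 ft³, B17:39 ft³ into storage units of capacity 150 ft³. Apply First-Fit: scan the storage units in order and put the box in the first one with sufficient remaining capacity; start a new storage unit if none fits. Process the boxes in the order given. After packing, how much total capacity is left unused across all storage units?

147

B1 (40 ft³) → storage unit 1 (remaining 110 ft³)
B2 (45 ft³) → storage unit 1 (remaining 65 ft³)
B3 (39 ft³) → storage unit 1 (remaining 26 ft³)
B4 (28 ft³) → storage unit 2 (remaining 122 ft³)
B5 (84 ft³) → storage unit 2 (remaining 38 ft³)
B6 (77 ft³) → storage unit 3 (remaining 73 ft³)
B7 (83 ft³) → storage unit 4 (remaining 67 ft³)
B8 (28 ft³) → storage unit 2 (remaining 10 ft³)
B9 (41 ft³) → storage unit 3 (remaining 32 ft³)
B10 (78 ft³) → storage unit 5 (remaining 72 ft³)
B11 (100 ft³) → storage unit 6 (remaining 50 ft³)
B12 (41 ft³) → storage unit 4 (remaining 26 ft³)
B13 (31 ft³) → storage unit 3 (remaining 1 ft³)
B14 (16 ft³) → storage unit 1 (remaining 10 ft³)
B15 (22 ft³) → storage unit 4 (remaining 4 ft³)
B16 (111 ft³) → storage unit 7 (remaining 39 ft³)
B17 (39 ft³) → storage unit 5 (remaining 33 ft³)
7 storage units × 150 ft³ = 1050 ft³; used 903 ft³; unused 147 ft³.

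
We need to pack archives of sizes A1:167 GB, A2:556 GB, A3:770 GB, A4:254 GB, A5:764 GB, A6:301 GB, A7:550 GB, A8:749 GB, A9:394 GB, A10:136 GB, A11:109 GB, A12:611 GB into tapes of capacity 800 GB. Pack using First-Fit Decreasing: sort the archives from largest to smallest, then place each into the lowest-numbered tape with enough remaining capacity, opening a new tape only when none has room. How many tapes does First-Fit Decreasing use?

8

Sorted descending: 770, 764, 749, 611, 556, 550, 394, 301, 254, 167, 136, 109.
tape 1: place 770 GB, 30 GB left
tape 2: place 764 GB, 36 GB left
tape 3: place 749 GB, 51 GB left
tape 4: place 611 GB, 189 GB left
tape 5: place 556 GB, 244 GB left
tape 6: place 550 GB, 250 GB left
tape 7: place 394 GB, 406 GB left
tape 7: place 301 GB, 105 GB left
tape 8: place 254 GB, 546 GB left
tape 4: place 167 GB, 22 GB left
tape 5: place 136 GB, 108 GB left
tape 6: place 109 GB, 141 GB left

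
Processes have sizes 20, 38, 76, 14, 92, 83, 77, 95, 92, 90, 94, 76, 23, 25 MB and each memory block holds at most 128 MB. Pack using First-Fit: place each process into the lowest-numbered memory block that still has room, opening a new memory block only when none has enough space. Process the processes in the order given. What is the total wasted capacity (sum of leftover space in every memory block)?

385

20 MB → memory block 1 (remaining 108 MB)
38 MB → memory block 1 (remaining 70 MB)
76 MB → memory block 2 (remaining 52 MB)
14 MB → memory block 1 (remaining 56 MB)
92 MB → memory block 3 (remaining 36 MB)
83 MB → memory block 4 (remaining 45 MB)
77 MB → memory block 5 (remaining 51 MB)
95 MB → memory block 6 (remaining 33 MB)
92 MB → memory block 7 (remaining 36 MB)
90 MB → memory block 8 (remaining 38 MB)
94 MB → memory block 9 (remaining 34 MB)
76 MB → memory block 10 (remaining 52 MB)
23 MB → memory block 1 (remaining 33 MB)
25 MB → memory block 1 (remaining 8 MB)
10 memory blocks × 128 MB = 1280 MB; used 895 MB; unused 385 MB.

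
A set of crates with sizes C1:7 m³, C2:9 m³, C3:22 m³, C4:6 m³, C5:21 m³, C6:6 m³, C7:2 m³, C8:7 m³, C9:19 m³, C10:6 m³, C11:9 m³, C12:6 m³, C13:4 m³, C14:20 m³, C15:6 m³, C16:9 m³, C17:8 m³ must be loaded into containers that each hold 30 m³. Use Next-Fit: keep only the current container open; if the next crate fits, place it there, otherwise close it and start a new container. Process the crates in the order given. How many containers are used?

C1 (7 m³) → container 1 (remaining 23 m³)
C2 (9 m³) → container 1 (remaining 14 m³)
C3 (22 m³) → container 2 (remaining 8 m³)
C4 (6 m³) → container 2 (remaining 2 m³)
C5 (21 m³) → container 3 (remaining 9 m³)
C6 (6 m³) → container 3 (remaining 3 m³)
C7 (2 m³) → container 3 (remaining 1 m³)
C8 (7 m³) → container 4 (remaining 23 m³)
C9 (19 m³) → container 4 (remaining 4 m³)
C10 (6 m³) → container 5 (remaining 24 m³)
C11 (9 m³) → container 5 (remaining 15 m³)
C12 (6 m³) → container 5 (remaining 9 m³)
C13 (4 m³) → container 5 (remaining 5 m³)
C14 (20 m³) → container 6 (remaining 10 m³)
C15 (6 m³) → container 6 (remaining 4 m³)
C16 (9 m³) → container 7 (remaining 21 m³)
C17 (8 m³) → container 7 (remaining 13 m³)
Final containers: [7,9] [22,6] [21,6,2] [7,19] [6,9,6,4] [20,6] [9,8].

7 containers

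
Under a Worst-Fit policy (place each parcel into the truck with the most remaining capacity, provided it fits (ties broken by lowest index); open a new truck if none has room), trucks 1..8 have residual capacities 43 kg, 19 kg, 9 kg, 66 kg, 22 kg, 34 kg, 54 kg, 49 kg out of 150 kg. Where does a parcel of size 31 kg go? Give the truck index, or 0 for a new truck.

4

Trucks with room: truck 1 (43 kg), truck 4 (66 kg), truck 6 (34 kg), truck 7 (54 kg), truck 8 (49 kg).
Most room is truck 4 with 66 kg free.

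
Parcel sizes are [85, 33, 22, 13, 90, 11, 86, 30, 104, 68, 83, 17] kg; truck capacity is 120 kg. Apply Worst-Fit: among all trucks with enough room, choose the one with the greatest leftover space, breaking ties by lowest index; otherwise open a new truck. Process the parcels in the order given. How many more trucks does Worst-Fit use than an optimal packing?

Worst-Fit: [85,33] [22,13,11,30] [90] [86] [104] [68,17] [83] → 7 trucks.
Total size 642 kg; any packing needs at least ⌈642/120⌉ = 6 trucks.
An optimal packing achieves that bound: [104,13] [90,30] [86,33] [85,22,11] [83,17] [68] → 6 trucks.
Excess: 7 − 6 = 1.

1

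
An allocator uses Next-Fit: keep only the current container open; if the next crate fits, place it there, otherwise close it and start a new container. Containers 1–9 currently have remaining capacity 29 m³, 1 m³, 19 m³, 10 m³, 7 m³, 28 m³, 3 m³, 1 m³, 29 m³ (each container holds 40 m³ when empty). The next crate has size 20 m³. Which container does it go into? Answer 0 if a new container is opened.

9

Next-Fit only looks at container 9, which has 29 m³ free.
20 m³ fits there.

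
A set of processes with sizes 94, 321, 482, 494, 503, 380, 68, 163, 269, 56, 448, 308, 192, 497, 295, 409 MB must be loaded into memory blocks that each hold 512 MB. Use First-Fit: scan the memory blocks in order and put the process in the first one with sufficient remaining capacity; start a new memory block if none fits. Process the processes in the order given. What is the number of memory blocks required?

Put 94 MB in memory block 1; 418 MB remain.
Put 321 MB in memory block 1; 97 MB remain.
Put 482 MB in memory block 2; 30 MB remain.
Put 494 MB in memory block 3; 18 MB remain.
Put 503 MB in memory block 4; 9 MB remain.
Put 380 MB in memory block 5; 132 MB remain.
Put 68 MB in memory block 1; 29 MB remain.
Put 163 MB in memory block 6; 349 MB remain.
Put 269 MB in memory block 6; 80 MB remain.
Put 56 MB in memory block 5; 76 MB remain.
Put 448 MB in memory block 7; 64 MB remain.
Put 308 MB in memory block 8; 204 MB remain.
Put 192 MB in memory block 8; 12 MB remain.
Put 497 MB in memory block 9; 15 MB remain.
Put 295 MB in memory block 10; 217 MB remain.
Put 409 MB in memory block 11; 103 MB remain.
Final memory blocks: [94,321,68] [482] [494] [503] [380,56] [163,269] [448] [308,192] [497] [295] [409].

11 memory blocks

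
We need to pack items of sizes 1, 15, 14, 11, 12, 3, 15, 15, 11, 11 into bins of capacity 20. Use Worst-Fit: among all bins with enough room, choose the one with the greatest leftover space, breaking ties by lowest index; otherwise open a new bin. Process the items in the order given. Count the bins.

Put 1 in bin 1; 19 remain.
Put 15 in bin 1; 4 remain.
Put 14 in bin 2; 6 remain.
Put 11 in bin 3; 9 remain.
Put 12 in bin 4; 8 remain.
Put 3 in bin 3; 6 remain.
Put 15 in bin 5; 5 remain.
Put 15 in bin 6; 5 remain.
Put 11 in bin 7; 9 remain.
Put 11 in bin 8; 9 remain.
Final bins: [1,15] [14] [11,3] [12] [15] [15] [11] [11].

8 bins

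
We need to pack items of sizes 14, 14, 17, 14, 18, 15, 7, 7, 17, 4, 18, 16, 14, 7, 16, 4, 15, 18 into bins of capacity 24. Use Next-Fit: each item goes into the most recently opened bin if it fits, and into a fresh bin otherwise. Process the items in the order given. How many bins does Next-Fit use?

13 bins

14 → bin 1 (remaining 10)
14 → bin 2 (remaining 10)
17 → bin 3 (remaining 7)
14 → bin 4 (remaining 10)
18 → bin 5 (remaining 6)
15 → bin 6 (remaining 9)
7 → bin 6 (remaining 2)
7 → bin 7 (remaining 17)
17 → bin 7 (remaining 0)
4 → bin 8 (remaining 20)
18 → bin 8 (remaining 2)
16 → bin 9 (remaining 8)
14 → bin 10 (remaining 10)
7 → bin 10 (remaining 3)
16 → bin 11 (remaining 8)
4 → bin 11 (remaining 4)
15 → bin 12 (remaining 9)
18 → bin 13 (remaining 6)
Final bins: [14] [14] [17] [14] [18] [15,7] [7,17] [4,18] [16] [14,7] [16,4] [15] [18].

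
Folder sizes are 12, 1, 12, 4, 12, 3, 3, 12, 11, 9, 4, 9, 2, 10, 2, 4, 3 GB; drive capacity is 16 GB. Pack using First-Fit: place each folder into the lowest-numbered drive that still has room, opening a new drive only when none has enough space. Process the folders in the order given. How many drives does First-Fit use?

8

12 GB → drive 1 (remaining 4 GB)
1 GB → drive 1 (remaining 3 GB)
12 GB → drive 2 (remaining 4 GB)
4 GB → drive 2 (remaining 0 GB)
12 GB → drive 3 (remaining 4 GB)
3 GB → drive 1 (remaining 0 GB)
3 GB → drive 3 (remaining 1 GB)
12 GB → drive 4 (remaining 4 GB)
11 GB → drive 5 (remaining 5 GB)
9 GB → drive 6 (remaining 7 GB)
4 GB → drive 4 (remaining 0 GB)
9 GB → drive 7 (remaining 7 GB)
2 GB → drive 5 (remaining 3 GB)
10 GB → drive 8 (remaining 6 GB)
2 GB → drive 5 (remaining 1 GB)
4 GB → drive 6 (remaining 3 GB)
3 GB → drive 6 (remaining 0 GB)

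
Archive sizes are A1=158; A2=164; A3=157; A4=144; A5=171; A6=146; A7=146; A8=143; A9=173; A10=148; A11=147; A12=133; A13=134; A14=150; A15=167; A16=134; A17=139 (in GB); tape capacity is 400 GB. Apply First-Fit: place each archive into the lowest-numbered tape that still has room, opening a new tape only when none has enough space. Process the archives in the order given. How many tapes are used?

9 tapes

Put A1 (158 GB) in tape 1; 242 GB remain.
Put A2 (164 GB) in tape 1; 78 GB remain.
Put A3 (157 GB) in tape 2; 243 GB remain.
Put A4 (144 GB) in tape 2; 99 GB remain.
Put A5 (171 GB) in tape 3; 229 GB remain.
Put A6 (146 GB) in tape 3; 83 GB remain.
Put A7 (146 GB) in tape 4; 254 GB remain.
Put A8 (143 GB) in tape 4; 111 GB remain.
Put A9 (173 GB) in tape 5; 227 GB remain.
Put A10 (148 GB) in tape 5; 79 GB remain.
Put A11 (147 GB) in tape 6; 253 GB remain.
Put A12 (133 GB) in tape 6; 120 GB remain.
Put A13 (134 GB) in tape 7; 266 GB remain.
Put A14 (150 GB) in tape 7; 116 GB remain.
Put A15 (167 GB) in tape 8; 233 GB remain.
Put A16 (134 GB) in tape 8; 99 GB remain.
Put A17 (139 GB) in tape 9; 261 GB remain.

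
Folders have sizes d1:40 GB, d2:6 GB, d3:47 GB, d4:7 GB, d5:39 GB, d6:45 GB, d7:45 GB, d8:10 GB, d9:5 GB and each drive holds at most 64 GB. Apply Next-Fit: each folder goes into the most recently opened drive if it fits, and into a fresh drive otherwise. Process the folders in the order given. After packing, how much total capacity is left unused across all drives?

Put d1 (40 GB) in drive 1; 24 GB remain.
Put d2 (6 GB) in drive 1; 18 GB remain.
Put d3 (47 GB) in drive 2; 17 GB remain.
Put d4 (7 GB) in drive 2; 10 GB remain.
Put d5 (39 GB) in drive 3; 25 GB remain.
Put d6 (45 GB) in drive 4; 19 GB remain.
Put d7 (45 GB) in drive 5; 19 GB remain.
Put d8 (10 GB) in drive 5; 9 GB remain.
Put d9 (5 GB) in drive 5; 4 GB remain.
5 drives × 64 GB = 320 GB; used 244 GB; unused 76 GB.

76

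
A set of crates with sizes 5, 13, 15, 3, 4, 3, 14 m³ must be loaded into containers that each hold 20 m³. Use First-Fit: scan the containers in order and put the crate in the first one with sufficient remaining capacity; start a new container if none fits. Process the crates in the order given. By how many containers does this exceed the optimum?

First-Fit: [5,13] [15,3] [4,3] [14] → 4 containers.
Total size 57 m³; any packing needs at least ⌈57/20⌉ = 3 containers.
An optimal packing achieves that bound: [15,5] [14,4] [13,3,3] → 3 containers.
Excess: 4 − 3 = 1.

1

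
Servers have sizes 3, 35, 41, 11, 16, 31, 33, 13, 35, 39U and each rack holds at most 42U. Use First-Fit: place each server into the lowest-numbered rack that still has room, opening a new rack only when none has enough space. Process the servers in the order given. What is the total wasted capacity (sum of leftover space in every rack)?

37

3U → rack 1 (remaining 39U)
35U → rack 1 (remaining 4U)
41U → rack 2 (remaining 1U)
11U → rack 3 (remaining 31U)
16U → rack 3 (remaining 15U)
31U → rack 4 (remaining 11U)
33U → rack 5 (remaining 9U)
13U → rack 3 (remaining 2U)
35U → rack 6 (remaining 7U)
39U → rack 7 (remaining 3U)
7 racks × 42U = 294U; used 257U; unused 37U.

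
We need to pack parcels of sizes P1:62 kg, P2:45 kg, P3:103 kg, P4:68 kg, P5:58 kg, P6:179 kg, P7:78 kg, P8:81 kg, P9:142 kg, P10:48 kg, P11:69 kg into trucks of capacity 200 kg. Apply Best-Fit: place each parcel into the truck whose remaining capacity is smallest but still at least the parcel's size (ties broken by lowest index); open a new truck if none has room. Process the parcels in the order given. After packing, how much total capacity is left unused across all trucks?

267

Put P1 (62 kg) in truck 1; 138 kg remain.
Put P2 (45 kg) in truck 1; 93 kg remain.
Put P3 (103 kg) in truck 2; 97 kg remain.
Put P4 (68 kg) in truck 1; 25 kg remain.
Put P5 (58 kg) in truck 2; 39 kg remain.
Put P6 (179 kg) in truck 3; 21 kg remain.
Put P7 (78 kg) in truck 4; 122 kg remain.
Put P8 (81 kg) in truck 4; 41 kg remain.
Put P9 (142 kg) in truck 5; 58 kg remain.
Put P10 (48 kg) in truck 5; 10 kg remain.
Put P11 (69 kg) in truck 6; 131 kg remain.
6 trucks × 200 kg = 1200 kg; used 933 kg; unused 267 kg.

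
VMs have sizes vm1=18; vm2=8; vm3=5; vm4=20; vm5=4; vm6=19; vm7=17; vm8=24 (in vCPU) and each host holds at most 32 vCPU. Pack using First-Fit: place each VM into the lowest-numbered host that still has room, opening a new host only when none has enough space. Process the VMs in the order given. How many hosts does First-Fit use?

5

host 1: place vm1 (18 vCPU), 14 vCPU left
host 1: place vm2 (8 vCPU), 6 vCPU left
host 1: place vm3 (5 vCPU), 1 vCPU left
host 2: place vm4 (20 vCPU), 12 vCPU left
host 2: place vm5 (4 vCPU), 8 vCPU left
host 3: place vm6 (19 vCPU), 13 vCPU left
host 4: place vm7 (17 vCPU), 15 vCPU left
host 5: place vm8 (24 vCPU), 8 vCPU left
Final hosts: [18,8,5] [20,4] [19] [17] [24].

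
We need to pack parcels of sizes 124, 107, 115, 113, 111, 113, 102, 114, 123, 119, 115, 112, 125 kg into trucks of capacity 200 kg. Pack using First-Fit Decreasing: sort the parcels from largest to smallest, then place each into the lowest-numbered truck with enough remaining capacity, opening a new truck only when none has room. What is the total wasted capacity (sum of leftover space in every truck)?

Sorted descending: 125, 124, 123, 119, 115, 115, 114, 113, 113, 112, 111, 107, 102.
Put 125 kg in truck 1; 75 kg remain.
Put 124 kg in truck 2; 76 kg remain.
Put 123 kg in truck 3; 77 kg remain.
Put 119 kg in truck 4; 81 kg remain.
Put 115 kg in truck 5; 85 kg remain.
Put 115 kg in truck 6; 85 kg remain.
Put 114 kg in truck 7; 86 kg remain.
Put 113 kg in truck 8; 87 kg remain.
Put 113 kg in truck 9; 87 kg remain.
Put 112 kg in truck 10; 88 kg remain.
Put 111 kg in truck 11; 89 kg remain.
Put 107 kg in truck 12; 93 kg remain.
Put 102 kg in truck 13; 98 kg remain.
13 trucks × 200 kg = 2600 kg; used 1493 kg; unused 1107 kg.

1107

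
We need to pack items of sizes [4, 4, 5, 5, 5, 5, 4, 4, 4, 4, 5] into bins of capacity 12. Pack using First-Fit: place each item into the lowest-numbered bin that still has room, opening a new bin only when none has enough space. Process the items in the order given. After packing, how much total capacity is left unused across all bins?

4 → bin 1 (remaining 8)
4 → bin 1 (remaining 4)
5 → bin 2 (remaining 7)
5 → bin 2 (remaining 2)
5 → bin 3 (remaining 7)
5 → bin 3 (remaining 2)
4 → bin 1 (remaining 0)
4 → bin 4 (remaining 8)
4 → bin 4 (remaining 4)
4 → bin 4 (remaining 0)
5 → bin 5 (remaining 7)
5 bins × 12 = 60; used 49; unused 11.

11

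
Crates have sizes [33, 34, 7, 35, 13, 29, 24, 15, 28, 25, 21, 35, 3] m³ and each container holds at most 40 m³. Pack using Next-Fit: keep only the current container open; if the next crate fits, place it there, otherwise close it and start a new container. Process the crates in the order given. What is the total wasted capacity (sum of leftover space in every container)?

33 m³ → container 1 (remaining 7 m³)
34 m³ → container 2 (remaining 6 m³)
7 m³ → container 3 (remaining 33 m³)
35 m³ → container 4 (remaining 5 m³)
13 m³ → container 5 (remaining 27 m³)
29 m³ → container 6 (remaining 11 m³)
24 m³ → container 7 (remaining 16 m³)
15 m³ → container 7 (remaining 1 m³)
28 m³ → container 8 (remaining 12 m³)
25 m³ → container 9 (remaining 15 m³)
21 m³ → container 10 (remaining 19 m³)
35 m³ → container 11 (remaining 5 m³)
3 m³ → container 11 (remaining 2 m³)
11 containers × 40 m³ = 440 m³; used 302 m³; unused 138 m³.

138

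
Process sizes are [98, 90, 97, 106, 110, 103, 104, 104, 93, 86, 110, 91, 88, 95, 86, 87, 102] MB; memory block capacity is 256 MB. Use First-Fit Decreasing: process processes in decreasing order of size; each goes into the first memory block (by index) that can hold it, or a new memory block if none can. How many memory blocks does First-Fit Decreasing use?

9

Sorted descending: 110, 110, 106, 104, 104, 103, 102, 98, 97, 95, 93, 91, 90, 88, 87, 86, 86.
110 MB → memory block 1 (remaining 146 MB)
110 MB → memory block 1 (remaining 36 MB)
106 MB → memory block 2 (remaining 150 MB)
104 MB → memory block 2 (remaining 46 MB)
104 MB → memory block 3 (remaining 152 MB)
103 MB → memory block 3 (remaining 49 MB)
102 MB → memory block 4 (remaining 154 MB)
98 MB → memory block 4 (remaining 56 MB)
97 MB → memory block 5 (remaining 159 MB)
95 MB → memory block 5 (remaining 64 MB)
93 MB → memory block 6 (remaining 163 MB)
91 MB → memory block 6 (remaining 72 MB)
90 MB → memory block 7 (remaining 166 MB)
88 MB → memory block 7 (remaining 78 MB)
87 MB → memory block 8 (remaining 169 MB)
86 MB → memory block 8 (remaining 83 MB)
86 MB → memory block 9 (remaining 170 MB)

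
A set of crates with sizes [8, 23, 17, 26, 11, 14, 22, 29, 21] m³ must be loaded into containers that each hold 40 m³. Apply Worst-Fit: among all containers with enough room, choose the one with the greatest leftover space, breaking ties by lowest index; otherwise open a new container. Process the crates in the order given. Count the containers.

6

8 m³ → container 1 (remaining 32 m³)
23 m³ → container 1 (remaining 9 m³)
17 m³ → container 2 (remaining 23 m³)
26 m³ → container 3 (remaining 14 m³)
11 m³ → container 2 (remaining 12 m³)
14 m³ → container 3 (remaining 0 m³)
22 m³ → container 4 (remaining 18 m³)
29 m³ → container 5 (remaining 11 m³)
21 m³ → container 6 (remaining 19 m³)
Final containers: [8,23] [17,11] [26,14] [22] [29] [21].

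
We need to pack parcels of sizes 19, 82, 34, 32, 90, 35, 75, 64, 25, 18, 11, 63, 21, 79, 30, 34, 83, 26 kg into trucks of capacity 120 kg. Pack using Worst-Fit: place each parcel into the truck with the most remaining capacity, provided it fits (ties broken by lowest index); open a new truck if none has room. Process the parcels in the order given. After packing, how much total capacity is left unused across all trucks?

139

Put 19 kg in truck 1; 101 kg remain.
Put 82 kg in truck 1; 19 kg remain.
Put 34 kg in truck 2; 86 kg remain.
Put 32 kg in truck 2; 54 kg remain.
Put 90 kg in truck 3; 30 kg remain.
Put 35 kg in truck 2; 19 kg remain.
Put 75 kg in truck 4; 45 kg remain.
Put 64 kg in truck 5; 56 kg remain.
Put 25 kg in truck 5; 31 kg remain.
Put 18 kg in truck 4; 27 kg remain.
Put 11 kg in truck 5; 20 kg remain.
Put 63 kg in truck 6; 57 kg remain.
Put 21 kg in truck 6; 36 kg remain.
Put 79 kg in truck 7; 41 kg remain.
Put 30 kg in truck 7; 11 kg remain.
Put 34 kg in truck 6; 2 kg remain.
Put 83 kg in truck 8; 37 kg remain.
Put 26 kg in truck 8; 11 kg remain.
8 trucks × 120 kg = 960 kg; used 821 kg; unused 139 kg.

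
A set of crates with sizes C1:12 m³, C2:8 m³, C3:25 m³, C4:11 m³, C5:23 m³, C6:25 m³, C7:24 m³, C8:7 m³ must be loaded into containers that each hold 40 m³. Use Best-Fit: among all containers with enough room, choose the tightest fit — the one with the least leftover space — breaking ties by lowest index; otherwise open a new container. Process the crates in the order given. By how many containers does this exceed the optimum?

1

Best-Fit: [12,8] [25,11] [23] [25,7] [24] → 5 containers.
Total size 135 m³; any packing needs at least ⌈135/40⌉ = 4 containers.
An optimal packing achieves that bound: [25,12] [25,11] [24,8,7] [23] → 4 containers.
Excess: 5 − 4 = 1.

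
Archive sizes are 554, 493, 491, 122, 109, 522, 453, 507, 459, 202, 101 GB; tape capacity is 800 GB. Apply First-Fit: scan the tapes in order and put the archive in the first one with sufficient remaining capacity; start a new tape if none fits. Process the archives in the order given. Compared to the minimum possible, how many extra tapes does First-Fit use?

0

First-Fit: [554,122,109] [493,202,101] [491] [522] [453] [507] [459] → 7 tapes.
7 archives exceed 400 GB (half the capacity), and no two of those can share a tape, so at least 7 tapes are needed.
So 7 is already optimal.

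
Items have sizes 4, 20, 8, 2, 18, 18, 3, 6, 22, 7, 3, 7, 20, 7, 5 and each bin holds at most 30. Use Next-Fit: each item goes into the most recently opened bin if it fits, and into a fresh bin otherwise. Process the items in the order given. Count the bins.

6 bins

4 → bin 1 (remaining 26)
20 → bin 1 (remaining 6)
8 → bin 2 (remaining 22)
2 → bin 2 (remaining 20)
18 → bin 2 (remaining 2)
18 → bin 3 (remaining 12)
3 → bin 3 (remaining 9)
6 → bin 3 (remaining 3)
22 → bin 4 (remaining 8)
7 → bin 4 (remaining 1)
3 → bin 5 (remaining 27)
7 → bin 5 (remaining 20)
20 → bin 5 (remaining 0)
7 → bin 6 (remaining 23)
5 → bin 6 (remaining 18)
Final bins: [4,20] [8,2,18] [18,3,6] [22,7] [3,7,20] [7,5].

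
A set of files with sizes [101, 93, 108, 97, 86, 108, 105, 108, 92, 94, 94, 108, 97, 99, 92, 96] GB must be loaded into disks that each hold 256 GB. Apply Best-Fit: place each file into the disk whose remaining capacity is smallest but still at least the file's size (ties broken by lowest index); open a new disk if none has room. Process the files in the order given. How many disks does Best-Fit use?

Put 101 GB in disk 1; 155 GB remain.
Put 93 GB in disk 1; 62 GB remain.
Put 108 GB in disk 2; 148 GB remain.
Put 97 GB in disk 2; 51 GB remain.
Put 86 GB in disk 3; 170 GB remain.
Put 108 GB in disk 3; 62 GB remain.
Put 105 GB in disk 4; 151 GB remain.
Put 108 GB in disk 4; 43 GB remain.
Put 92 GB in disk 5; 164 GB remain.
Put 94 GB in disk 5; 70 GB remain.
Put 94 GB in disk 6; 162 GB remain.
Put 108 GB in disk 6; 54 GB remain.
Put 97 GB in disk 7; 159 GB remain.
Put 99 GB in disk 7; 60 GB remain.
Put 92 GB in disk 8; 164 GB remain.
Put 96 GB in disk 8; 68 GB remain.
Final disks: [101,93] [108,97] [86,108] [105,108] [92,94] [94,108] [97,99] [92,96].

8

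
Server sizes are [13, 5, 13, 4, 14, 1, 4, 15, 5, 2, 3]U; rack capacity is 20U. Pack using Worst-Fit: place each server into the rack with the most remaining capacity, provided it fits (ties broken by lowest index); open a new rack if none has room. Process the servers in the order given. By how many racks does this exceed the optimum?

Worst-Fit: [13,5] [13,4,2] [14,1,4] [15,5] [3] → 5 racks.
Total size 79U; any packing needs at least ⌈79/20⌉ = 4 racks.
An optimal packing achieves that bound: [15,5] [14,5,1] [13,4,3] [13,4,2] → 4 racks.
Excess: 5 − 4 = 1.

1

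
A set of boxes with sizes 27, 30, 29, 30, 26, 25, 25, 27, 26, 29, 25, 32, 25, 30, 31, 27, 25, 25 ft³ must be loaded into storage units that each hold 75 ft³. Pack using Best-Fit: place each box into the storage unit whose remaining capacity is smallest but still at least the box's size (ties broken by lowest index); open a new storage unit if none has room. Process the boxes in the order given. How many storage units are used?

Put 27 ft³ in storage unit 1; 48 ft³ remain.
Put 30 ft³ in storage unit 1; 18 ft³ remain.
Put 29 ft³ in storage unit 2; 46 ft³ remain.
Put 30 ft³ in storage unit 2; 16 ft³ remain.
Put 26 ft³ in storage unit 3; 49 ft³ remain.
Put 25 ft³ in storage unit 3; 24 ft³ remain.
Put 25 ft³ in storage unit 4; 50 ft³ remain.
Put 27 ft³ in storage unit 4; 23 ft³ remain.
Put 26 ft³ in storage unit 5; 49 ft³ remain.
Put 29 ft³ in storage unit 5; 20 ft³ remain.
Put 25 ft³ in storage unit 6; 50 ft³ remain.
Put 32 ft³ in storage unit 6; 18 ft³ remain.
Put 25 ft³ in storage unit 7; 50 ft³ remain.
Put 30 ft³ in storage unit 7; 20 ft³ remain.
Put 31 ft³ in storage unit 8; 44 ft³ remain.
Put 27 ft³ in storage unit 8; 17 ft³ remain.
Put 25 ft³ in storage unit 9; 50 ft³ remain.
Put 25 ft³ in storage unit 9; 25 ft³ remain.
Final storage units: [27,30] [29,30] [26,25] [25,27] [26,29] [25,32] [25,30] [31,27] [25,25].

9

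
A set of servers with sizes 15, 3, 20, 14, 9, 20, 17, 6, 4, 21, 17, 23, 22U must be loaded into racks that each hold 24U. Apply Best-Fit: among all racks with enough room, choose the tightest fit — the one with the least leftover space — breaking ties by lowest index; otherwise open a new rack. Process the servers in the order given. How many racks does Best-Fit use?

rack 1: place 15U, 9U left
rack 1: place 3U, 6U left
rack 2: place 20U, 4U left
rack 3: place 14U, 10U left
rack 3: place 9U, 1U left
rack 4: place 20U, 4U left
rack 5: place 17U, 7U left
rack 1: place 6U, 0U left
rack 2: place 4U, 0U left
rack 6: place 21U, 3U left
rack 7: place 17U, 7U left
rack 8: place 23U, 1U left
rack 9: place 22U, 2U left
Final racks: [15,3,6] [20,4] [14,9] [20] [17] [21] [17] [23] [22].

9 racks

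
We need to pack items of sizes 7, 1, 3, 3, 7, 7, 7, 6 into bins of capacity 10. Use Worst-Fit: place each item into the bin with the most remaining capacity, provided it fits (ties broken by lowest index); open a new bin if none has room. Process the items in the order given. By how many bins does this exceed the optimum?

1

Worst-Fit: [7,1] [3,3] [7] [7] [7] [6] → 6 bins.
Total size 41; any packing needs at least ⌈41/10⌉ = 5 bins.
An optimal packing achieves that bound: [7,3] [7,3] [7,1] [7] [6] → 5 bins.
Excess: 6 − 5 = 1.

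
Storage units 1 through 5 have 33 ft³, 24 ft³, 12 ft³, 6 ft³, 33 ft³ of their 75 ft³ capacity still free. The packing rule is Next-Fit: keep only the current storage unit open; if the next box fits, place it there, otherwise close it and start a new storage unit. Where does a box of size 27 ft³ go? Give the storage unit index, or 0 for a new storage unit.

5

Next-Fit only looks at storage unit 5, which has 33 ft³ free.
27 ft³ fits there.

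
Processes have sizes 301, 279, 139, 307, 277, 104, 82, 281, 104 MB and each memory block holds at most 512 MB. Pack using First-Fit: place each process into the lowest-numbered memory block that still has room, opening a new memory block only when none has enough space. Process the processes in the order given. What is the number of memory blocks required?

Put 301 MB in memory block 1; 211 MB remain.
Put 279 MB in memory block 2; 233 MB remain.
Put 139 MB in memory block 1; 72 MB remain.
Put 307 MB in memory block 3; 205 MB remain.
Put 277 MB in memory block 4; 235 MB remain.
Put 104 MB in memory block 2; 129 MB remain.
Put 82 MB in memory block 2; 47 MB remain.
Put 281 MB in memory block 5; 231 MB remain.
Put 104 MB in memory block 3; 101 MB remain.

5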